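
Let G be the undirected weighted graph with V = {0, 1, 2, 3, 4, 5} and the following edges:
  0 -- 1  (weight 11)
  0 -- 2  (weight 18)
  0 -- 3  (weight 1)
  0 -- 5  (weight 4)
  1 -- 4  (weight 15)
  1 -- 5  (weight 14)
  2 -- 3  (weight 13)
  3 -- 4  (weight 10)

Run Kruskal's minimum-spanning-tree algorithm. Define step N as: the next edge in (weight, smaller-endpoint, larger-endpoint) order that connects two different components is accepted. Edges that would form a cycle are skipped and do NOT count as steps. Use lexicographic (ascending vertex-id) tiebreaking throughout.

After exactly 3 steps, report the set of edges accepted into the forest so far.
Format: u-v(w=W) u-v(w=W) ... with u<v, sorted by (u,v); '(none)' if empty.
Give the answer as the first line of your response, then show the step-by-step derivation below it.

0-3(w=1) 0-5(w=4) 3-4(w=10)

step 1: add edge 0-3 (w=1); MST = {0-3(w=1)}
step 2: add edge 0-5 (w=4); MST = {0-3(w=1) 0-5(w=4)}
step 3: add edge 3-4 (w=10); MST = {0-3(w=1) 0-5(w=4) 3-4(w=10)}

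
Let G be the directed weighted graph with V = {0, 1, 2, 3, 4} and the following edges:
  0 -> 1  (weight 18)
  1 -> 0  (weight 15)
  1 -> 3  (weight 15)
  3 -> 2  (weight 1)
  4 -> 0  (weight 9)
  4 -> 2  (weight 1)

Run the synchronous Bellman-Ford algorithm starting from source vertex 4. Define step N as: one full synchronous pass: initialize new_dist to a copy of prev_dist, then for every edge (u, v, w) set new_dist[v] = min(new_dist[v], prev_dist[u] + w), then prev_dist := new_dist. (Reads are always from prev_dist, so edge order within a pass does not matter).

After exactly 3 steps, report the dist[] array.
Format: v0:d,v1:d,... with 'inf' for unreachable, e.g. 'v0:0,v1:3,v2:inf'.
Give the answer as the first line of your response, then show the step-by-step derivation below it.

v0:9,v1:27,v2:1,v3:42,v4:0

step 1: dist = v0:9,v1:inf,v2:1,v3:inf,v4:0
step 2: dist = v0:9,v1:27,v2:1,v3:inf,v4:0
step 3: dist = v0:9,v1:27,v2:1,v3:42,v4:0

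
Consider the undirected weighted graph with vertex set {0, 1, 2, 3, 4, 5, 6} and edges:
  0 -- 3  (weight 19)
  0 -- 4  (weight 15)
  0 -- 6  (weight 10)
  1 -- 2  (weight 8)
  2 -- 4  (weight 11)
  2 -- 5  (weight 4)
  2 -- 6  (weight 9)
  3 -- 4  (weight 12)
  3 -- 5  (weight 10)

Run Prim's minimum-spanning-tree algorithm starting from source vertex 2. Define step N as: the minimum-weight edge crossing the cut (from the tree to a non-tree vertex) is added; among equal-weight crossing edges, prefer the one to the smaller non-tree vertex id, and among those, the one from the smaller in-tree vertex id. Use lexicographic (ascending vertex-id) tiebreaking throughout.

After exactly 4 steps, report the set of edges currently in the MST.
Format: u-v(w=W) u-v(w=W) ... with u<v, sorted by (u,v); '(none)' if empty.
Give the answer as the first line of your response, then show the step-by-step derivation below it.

0-6(w=10) 1-2(w=8) 2-5(w=4) 2-6(w=9)

step 1: add edge 2-5 (w=4); MST = {2-5(w=4)}
step 2: add edge 1-2 (w=8); MST = {1-2(w=8) 2-5(w=4)}
step 3: add edge 2-6 (w=9); MST = {1-2(w=8) 2-5(w=4) 2-6(w=9)}
step 4: add edge 0-6 (w=10); MST = {0-6(w=10) 1-2(w=8) 2-5(w=4) 2-6(w=9)}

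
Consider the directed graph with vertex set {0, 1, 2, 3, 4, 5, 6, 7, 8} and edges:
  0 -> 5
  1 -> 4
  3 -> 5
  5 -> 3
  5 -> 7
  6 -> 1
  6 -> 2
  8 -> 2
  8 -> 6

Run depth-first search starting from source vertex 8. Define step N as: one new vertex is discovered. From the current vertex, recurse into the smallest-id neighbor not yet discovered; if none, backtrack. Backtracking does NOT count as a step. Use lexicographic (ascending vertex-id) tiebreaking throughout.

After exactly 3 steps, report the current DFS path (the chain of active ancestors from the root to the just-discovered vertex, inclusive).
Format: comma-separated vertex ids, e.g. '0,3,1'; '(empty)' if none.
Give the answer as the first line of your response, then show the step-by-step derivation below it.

8,6

step 1: discover 8; path=8; order=8
step 2: discover 2; path=8>2; order=8,2
step 3: discover 6; path=8>6; order=8,2,6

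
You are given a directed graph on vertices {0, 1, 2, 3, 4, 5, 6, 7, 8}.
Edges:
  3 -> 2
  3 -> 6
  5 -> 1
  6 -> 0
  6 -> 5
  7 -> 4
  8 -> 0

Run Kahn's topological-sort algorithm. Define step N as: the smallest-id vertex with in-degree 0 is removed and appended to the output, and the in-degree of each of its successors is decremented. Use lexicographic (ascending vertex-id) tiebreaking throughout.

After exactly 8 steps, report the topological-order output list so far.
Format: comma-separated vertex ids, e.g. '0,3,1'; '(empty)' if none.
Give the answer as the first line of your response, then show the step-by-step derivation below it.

3,2,6,5,1,7,4,8

step 1: output 3; order=[3]; indeg=(2,1,0,0,1,1,0,0,0)
step 2: output 2; order=[3,2]; indeg=(2,1,0,0,1,1,0,0,0)
step 3: output 6; order=[3,2,6]; indeg=(1,1,0,0,1,0,0,0,0)
step 4: output 5; order=[3,2,6,5]; indeg=(1,0,0,0,1,0,0,0,0)
step 5: output 1; order=[3,2,6,5,1]; indeg=(1,0,0,0,1,0,0,0,0)
step 6: output 7; order=[3,2,6,5,1,7]; indeg=(1,0,0,0,0,0,0,0,0)
step 7: output 4; order=[3,2,6,5,1,7,4]; indeg=(1,0,0,0,0,0,0,0,0)
step 8: output 8; order=[3,2,6,5,1,7,4,8]; indeg=(0,0,0,0,0,0,0,0,0)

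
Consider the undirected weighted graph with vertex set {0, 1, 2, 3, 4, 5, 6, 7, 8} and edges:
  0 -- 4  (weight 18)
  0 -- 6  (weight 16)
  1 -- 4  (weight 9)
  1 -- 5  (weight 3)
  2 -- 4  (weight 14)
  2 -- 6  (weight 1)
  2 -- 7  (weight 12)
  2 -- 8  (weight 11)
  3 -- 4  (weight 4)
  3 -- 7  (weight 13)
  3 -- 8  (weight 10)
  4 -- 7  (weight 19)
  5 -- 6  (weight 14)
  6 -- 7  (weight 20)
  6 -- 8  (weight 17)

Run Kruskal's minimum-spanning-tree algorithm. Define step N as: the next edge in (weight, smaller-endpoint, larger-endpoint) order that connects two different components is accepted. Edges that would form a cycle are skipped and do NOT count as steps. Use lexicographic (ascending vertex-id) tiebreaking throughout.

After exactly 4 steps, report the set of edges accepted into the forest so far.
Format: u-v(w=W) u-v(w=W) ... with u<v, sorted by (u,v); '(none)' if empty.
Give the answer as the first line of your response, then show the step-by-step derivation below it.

1-4(w=9) 1-5(w=3) 2-6(w=1) 3-4(w=4)

step 1: add edge 2-6 (w=1); MST = {2-6(w=1)}
step 2: add edge 1-5 (w=3); MST = {1-5(w=3) 2-6(w=1)}
step 3: add edge 3-4 (w=4); MST = {1-5(w=3) 2-6(w=1) 3-4(w=4)}
step 4: add edge 1-4 (w=9); MST = {1-4(w=9) 1-5(w=3) 2-6(w=1) 3-4(w=4)}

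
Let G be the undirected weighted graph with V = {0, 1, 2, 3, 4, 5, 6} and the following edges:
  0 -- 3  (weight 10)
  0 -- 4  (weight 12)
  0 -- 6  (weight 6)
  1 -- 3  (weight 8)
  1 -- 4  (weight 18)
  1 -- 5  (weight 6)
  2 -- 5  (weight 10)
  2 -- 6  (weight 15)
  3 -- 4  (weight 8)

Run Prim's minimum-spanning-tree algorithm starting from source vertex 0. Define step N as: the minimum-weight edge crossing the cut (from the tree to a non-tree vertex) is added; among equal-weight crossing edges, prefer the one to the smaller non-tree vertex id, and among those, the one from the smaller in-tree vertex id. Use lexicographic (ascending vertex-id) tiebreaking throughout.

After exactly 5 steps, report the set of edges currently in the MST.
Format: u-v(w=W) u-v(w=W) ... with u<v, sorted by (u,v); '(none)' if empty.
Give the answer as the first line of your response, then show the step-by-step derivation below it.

0-3(w=10) 0-6(w=6) 1-3(w=8) 1-5(w=6) 3-4(w=8)

step 1: add edge 0-6 (w=6); MST = {0-6(w=6)}
step 2: add edge 0-3 (w=10); MST = {0-3(w=10) 0-6(w=6)}
step 3: add edge 1-3 (w=8); MST = {0-3(w=10) 0-6(w=6) 1-3(w=8)}
step 4: add edge 1-5 (w=6); MST = {0-3(w=10) 0-6(w=6) 1-3(w=8) 1-5(w=6)}
step 5: add edge 3-4 (w=8); MST = {0-3(w=10) 0-6(w=6) 1-3(w=8) 1-5(w=6) 3-4(w=8)}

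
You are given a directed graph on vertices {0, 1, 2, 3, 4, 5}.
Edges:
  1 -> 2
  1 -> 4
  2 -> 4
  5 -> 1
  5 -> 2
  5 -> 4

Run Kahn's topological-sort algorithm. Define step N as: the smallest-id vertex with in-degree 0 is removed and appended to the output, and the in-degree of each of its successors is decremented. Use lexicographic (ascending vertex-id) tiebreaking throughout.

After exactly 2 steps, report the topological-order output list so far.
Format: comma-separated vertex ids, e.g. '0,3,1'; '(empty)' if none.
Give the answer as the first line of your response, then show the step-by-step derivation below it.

0,3

step 1: output 0; order=[0]; indeg=(0,1,2,0,3,0)
step 2: output 3; order=[0,3]; indeg=(0,1,2,0,3,0)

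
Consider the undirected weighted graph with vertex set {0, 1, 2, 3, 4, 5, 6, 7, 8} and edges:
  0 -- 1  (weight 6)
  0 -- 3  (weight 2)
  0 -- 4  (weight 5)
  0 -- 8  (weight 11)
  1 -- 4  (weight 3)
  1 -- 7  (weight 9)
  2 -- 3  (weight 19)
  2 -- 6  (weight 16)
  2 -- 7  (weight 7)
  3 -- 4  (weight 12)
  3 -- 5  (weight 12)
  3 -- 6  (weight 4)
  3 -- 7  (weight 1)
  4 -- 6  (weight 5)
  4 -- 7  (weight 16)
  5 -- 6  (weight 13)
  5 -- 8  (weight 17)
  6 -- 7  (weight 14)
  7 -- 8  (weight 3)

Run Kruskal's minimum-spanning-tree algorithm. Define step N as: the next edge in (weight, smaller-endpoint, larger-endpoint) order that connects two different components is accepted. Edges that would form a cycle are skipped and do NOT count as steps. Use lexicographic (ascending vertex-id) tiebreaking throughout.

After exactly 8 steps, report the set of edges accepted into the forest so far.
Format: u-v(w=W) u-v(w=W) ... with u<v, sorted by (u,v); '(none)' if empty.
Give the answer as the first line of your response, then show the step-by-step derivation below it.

0-3(w=2) 0-4(w=5) 1-4(w=3) 2-7(w=7) 3-5(w=12) 3-6(w=4) 3-7(w=1) 7-8(w=3)

step 1: add edge 3-7 (w=1); MST = {3-7(w=1)}
step 2: add edge 0-3 (w=2); MST = {0-3(w=2) 3-7(w=1)}
step 3: add edge 1-4 (w=3); MST = {0-3(w=2) 1-4(w=3) 3-7(w=1)}
step 4: add edge 7-8 (w=3); MST = {0-3(w=2) 1-4(w=3) 3-7(w=1) 7-8(w=3)}
step 5: add edge 3-6 (w=4); MST = {0-3(w=2) 1-4(w=3) 3-6(w=4) 3-7(w=1) 7-8(w=3)}
step 6: add edge 0-4 (w=5); MST = {0-3(w=2) 0-4(w=5) 1-4(w=3) 3-6(w=4) 3-7(w=1) 7-8(w=3)}
step 7: add edge 2-7 (w=7); MST = {0-3(w=2) 0-4(w=5) 1-4(w=3) 2-7(w=7) 3-6(w=4) 3-7(w=1) 7-8(w=3)}
step 8: add edge 3-5 (w=12); MST = {0-3(w=2) 0-4(w=5) 1-4(w=3) 2-7(w=7) 3-5(w=12) 3-6(w=4) 3-7(w=1) 7-8(w=3)}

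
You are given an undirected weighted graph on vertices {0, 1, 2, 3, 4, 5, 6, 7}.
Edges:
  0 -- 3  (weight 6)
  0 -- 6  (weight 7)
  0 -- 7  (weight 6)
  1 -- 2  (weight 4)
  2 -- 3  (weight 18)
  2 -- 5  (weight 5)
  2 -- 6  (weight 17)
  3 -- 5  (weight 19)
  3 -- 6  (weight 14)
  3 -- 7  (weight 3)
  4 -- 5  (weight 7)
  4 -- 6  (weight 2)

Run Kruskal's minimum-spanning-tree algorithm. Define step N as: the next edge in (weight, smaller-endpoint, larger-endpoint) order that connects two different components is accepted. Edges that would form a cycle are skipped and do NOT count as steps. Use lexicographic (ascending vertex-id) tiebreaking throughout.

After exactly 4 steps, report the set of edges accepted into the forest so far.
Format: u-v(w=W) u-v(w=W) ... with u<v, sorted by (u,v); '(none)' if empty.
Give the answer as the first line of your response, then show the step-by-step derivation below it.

1-2(w=4) 2-5(w=5) 3-7(w=3) 4-6(w=2)

step 1: add edge 4-6 (w=2); MST = {4-6(w=2)}
step 2: add edge 3-7 (w=3); MST = {3-7(w=3) 4-6(w=2)}
step 3: add edge 1-2 (w=4); MST = {1-2(w=4) 3-7(w=3) 4-6(w=2)}
step 4: add edge 2-5 (w=5); MST = {1-2(w=4) 2-5(w=5) 3-7(w=3) 4-6(w=2)}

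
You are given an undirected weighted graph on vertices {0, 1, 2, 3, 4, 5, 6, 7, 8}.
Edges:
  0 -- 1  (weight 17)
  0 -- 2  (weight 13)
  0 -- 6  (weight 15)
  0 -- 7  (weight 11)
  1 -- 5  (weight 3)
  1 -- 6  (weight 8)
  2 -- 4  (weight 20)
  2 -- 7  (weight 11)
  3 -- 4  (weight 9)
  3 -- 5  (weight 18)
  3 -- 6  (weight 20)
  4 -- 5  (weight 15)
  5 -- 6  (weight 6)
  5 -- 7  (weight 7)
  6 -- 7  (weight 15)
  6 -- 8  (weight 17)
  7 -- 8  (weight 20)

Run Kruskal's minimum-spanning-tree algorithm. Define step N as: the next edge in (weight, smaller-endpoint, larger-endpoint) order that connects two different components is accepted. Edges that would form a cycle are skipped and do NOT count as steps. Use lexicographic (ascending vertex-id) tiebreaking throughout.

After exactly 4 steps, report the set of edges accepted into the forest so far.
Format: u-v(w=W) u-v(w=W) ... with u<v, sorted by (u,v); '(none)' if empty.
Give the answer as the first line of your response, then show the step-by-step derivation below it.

1-5(w=3) 3-4(w=9) 5-6(w=6) 5-7(w=7)

step 1: add edge 1-5 (w=3); MST = {1-5(w=3)}
step 2: add edge 5-6 (w=6); MST = {1-5(w=3) 5-6(w=6)}
step 3: add edge 5-7 (w=7); MST = {1-5(w=3) 5-6(w=6) 5-7(w=7)}
step 4: add edge 3-4 (w=9); MST = {1-5(w=3) 3-4(w=9) 5-6(w=6) 5-7(w=7)}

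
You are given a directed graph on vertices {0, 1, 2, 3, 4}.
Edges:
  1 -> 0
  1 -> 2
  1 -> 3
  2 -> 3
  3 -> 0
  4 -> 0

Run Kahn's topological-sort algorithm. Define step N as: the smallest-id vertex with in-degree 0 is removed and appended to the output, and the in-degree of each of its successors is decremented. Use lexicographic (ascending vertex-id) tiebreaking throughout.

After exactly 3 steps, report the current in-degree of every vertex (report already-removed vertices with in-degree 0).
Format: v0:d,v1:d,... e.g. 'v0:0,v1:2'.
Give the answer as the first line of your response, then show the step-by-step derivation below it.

v0:1,v1:0,v2:0,v3:0,v4:0

step 1: output 1; order=[1]; indeg=(2,0,0,1,0)
step 2: output 2; order=[1,2]; indeg=(2,0,0,0,0)
step 3: output 3; order=[1,2,3]; indeg=(1,0,0,0,0)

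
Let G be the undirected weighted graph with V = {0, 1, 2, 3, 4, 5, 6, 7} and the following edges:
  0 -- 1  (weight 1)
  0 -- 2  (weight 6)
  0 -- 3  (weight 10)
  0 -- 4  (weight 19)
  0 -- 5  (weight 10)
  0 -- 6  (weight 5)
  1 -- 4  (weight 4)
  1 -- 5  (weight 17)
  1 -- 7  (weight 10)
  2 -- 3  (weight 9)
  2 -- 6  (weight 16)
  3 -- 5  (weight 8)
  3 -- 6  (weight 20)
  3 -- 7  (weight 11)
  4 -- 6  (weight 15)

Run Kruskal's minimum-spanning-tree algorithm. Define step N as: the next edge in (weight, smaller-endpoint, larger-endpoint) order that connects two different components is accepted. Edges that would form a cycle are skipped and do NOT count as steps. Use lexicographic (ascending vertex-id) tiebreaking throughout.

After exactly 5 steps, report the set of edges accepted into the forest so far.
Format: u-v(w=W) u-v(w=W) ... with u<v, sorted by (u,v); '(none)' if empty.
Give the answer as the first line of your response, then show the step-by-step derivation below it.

0-1(w=1) 0-2(w=6) 0-6(w=5) 1-4(w=4) 3-5(w=8)

step 1: add edge 0-1 (w=1); MST = {0-1(w=1)}
step 2: add edge 1-4 (w=4); MST = {0-1(w=1) 1-4(w=4)}
step 3: add edge 0-6 (w=5); MST = {0-1(w=1) 0-6(w=5) 1-4(w=4)}
step 4: add edge 0-2 (w=6); MST = {0-1(w=1) 0-2(w=6) 0-6(w=5) 1-4(w=4)}
step 5: add edge 3-5 (w=8); MST = {0-1(w=1) 0-2(w=6) 0-6(w=5) 1-4(w=4) 3-5(w=8)}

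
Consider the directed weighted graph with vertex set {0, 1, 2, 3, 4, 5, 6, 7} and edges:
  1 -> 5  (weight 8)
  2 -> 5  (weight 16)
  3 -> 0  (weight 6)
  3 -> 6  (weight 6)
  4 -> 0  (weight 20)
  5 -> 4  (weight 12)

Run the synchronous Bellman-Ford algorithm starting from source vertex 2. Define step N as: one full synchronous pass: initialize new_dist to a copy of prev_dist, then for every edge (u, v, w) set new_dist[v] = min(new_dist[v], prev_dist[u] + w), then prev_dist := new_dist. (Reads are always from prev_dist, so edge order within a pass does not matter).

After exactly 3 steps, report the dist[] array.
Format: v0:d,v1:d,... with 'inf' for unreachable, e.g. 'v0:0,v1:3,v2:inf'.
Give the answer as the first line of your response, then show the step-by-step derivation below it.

v0:48,v1:inf,v2:0,v3:inf,v4:28,v5:16,v6:inf,v7:inf

step 1: dist = v0:inf,v1:inf,v2:0,v3:inf,v4:inf,v5:16,v6:inf,v7:inf
step 2: dist = v0:inf,v1:inf,v2:0,v3:inf,v4:28,v5:16,v6:inf,v7:inf
step 3: dist = v0:48,v1:inf,v2:0,v3:inf,v4:28,v5:16,v6:inf,v7:inf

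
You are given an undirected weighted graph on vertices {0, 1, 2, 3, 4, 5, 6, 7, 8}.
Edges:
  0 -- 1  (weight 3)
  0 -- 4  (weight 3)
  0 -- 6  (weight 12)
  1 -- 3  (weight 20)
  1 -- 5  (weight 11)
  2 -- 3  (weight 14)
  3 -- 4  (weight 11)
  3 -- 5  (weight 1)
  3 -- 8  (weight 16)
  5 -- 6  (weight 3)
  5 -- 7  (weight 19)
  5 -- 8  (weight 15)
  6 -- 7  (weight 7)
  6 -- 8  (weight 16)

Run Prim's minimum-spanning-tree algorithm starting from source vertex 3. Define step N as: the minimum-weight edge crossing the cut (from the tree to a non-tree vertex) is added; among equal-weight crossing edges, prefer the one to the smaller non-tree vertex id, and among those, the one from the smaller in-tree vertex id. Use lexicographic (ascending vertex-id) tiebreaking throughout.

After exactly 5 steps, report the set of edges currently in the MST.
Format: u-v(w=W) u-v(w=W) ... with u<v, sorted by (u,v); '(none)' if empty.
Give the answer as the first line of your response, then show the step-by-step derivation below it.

0-1(w=3) 1-5(w=11) 3-5(w=1) 5-6(w=3) 6-7(w=7)

step 1: add edge 3-5 (w=1); MST = {3-5(w=1)}
step 2: add edge 5-6 (w=3); MST = {3-5(w=1) 5-6(w=3)}
step 3: add edge 6-7 (w=7); MST = {3-5(w=1) 5-6(w=3) 6-7(w=7)}
step 4: add edge 1-5 (w=11); MST = {1-5(w=11) 3-5(w=1) 5-6(w=3) 6-7(w=7)}
step 5: add edge 0-1 (w=3); MST = {0-1(w=3) 1-5(w=11) 3-5(w=1) 5-6(w=3) 6-7(w=7)}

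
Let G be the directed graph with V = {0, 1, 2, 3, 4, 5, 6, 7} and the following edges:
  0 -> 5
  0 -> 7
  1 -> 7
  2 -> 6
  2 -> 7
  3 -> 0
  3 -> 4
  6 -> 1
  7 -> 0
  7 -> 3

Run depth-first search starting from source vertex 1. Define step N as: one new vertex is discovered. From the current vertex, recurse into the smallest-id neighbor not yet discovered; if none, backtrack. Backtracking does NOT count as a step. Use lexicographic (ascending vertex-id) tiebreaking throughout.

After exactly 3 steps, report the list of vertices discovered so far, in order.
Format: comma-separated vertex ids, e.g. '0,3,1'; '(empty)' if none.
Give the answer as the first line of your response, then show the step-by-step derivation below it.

1,7,0

step 1: discover 1; path=1; order=1
step 2: discover 7; path=1>7; order=1,7
step 3: discover 0; path=1>7>0; order=1,7,0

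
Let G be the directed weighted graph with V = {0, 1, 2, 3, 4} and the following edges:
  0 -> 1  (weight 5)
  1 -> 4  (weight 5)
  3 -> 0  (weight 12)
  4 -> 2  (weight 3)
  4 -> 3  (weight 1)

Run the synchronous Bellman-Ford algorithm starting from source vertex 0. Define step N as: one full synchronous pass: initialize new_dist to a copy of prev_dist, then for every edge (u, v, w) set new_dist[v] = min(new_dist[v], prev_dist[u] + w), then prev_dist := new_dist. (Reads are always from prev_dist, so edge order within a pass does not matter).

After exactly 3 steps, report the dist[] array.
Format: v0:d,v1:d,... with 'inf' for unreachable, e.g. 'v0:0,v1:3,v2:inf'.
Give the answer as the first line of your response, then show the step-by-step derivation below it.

v0:0,v1:5,v2:13,v3:11,v4:10

step 1: dist = v0:0,v1:5,v2:inf,v3:inf,v4:inf
step 2: dist = v0:0,v1:5,v2:inf,v3:inf,v4:10
step 3: dist = v0:0,v1:5,v2:13,v3:11,v4:10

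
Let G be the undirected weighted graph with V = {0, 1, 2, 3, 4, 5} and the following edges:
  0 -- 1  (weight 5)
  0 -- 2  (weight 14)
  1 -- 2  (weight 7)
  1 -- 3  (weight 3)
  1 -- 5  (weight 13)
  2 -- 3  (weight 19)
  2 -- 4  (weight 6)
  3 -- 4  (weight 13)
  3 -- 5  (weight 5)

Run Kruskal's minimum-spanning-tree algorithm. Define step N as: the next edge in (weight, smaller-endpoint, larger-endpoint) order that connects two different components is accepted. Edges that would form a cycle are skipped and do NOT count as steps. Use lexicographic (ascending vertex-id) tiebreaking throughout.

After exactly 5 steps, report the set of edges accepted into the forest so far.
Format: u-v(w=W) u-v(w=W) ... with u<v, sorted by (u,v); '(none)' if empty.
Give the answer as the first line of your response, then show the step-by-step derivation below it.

0-1(w=5) 1-2(w=7) 1-3(w=3) 2-4(w=6) 3-5(w=5)

step 1: add edge 1-3 (w=3); MST = {1-3(w=3)}
step 2: add edge 0-1 (w=5); MST = {0-1(w=5) 1-3(w=3)}
step 3: add edge 3-5 (w=5); MST = {0-1(w=5) 1-3(w=3) 3-5(w=5)}
step 4: add edge 2-4 (w=6); MST = {0-1(w=5) 1-3(w=3) 2-4(w=6) 3-5(w=5)}
step 5: add edge 1-2 (w=7); MST = {0-1(w=5) 1-2(w=7) 1-3(w=3) 2-4(w=6) 3-5(w=5)}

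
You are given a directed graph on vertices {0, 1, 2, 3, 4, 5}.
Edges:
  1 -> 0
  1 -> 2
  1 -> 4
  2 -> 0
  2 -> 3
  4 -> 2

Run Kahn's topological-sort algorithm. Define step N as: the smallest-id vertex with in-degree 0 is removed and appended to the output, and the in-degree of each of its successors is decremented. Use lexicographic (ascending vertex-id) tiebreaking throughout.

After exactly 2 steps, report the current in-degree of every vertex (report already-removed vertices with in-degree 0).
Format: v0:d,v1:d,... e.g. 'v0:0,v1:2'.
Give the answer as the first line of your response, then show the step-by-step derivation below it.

v0:1,v1:0,v2:0,v3:1,v4:0,v5:0

step 1: output 1; order=[1]; indeg=(1,0,1,1,0,0)
step 2: output 4; order=[1,4]; indeg=(1,0,0,1,0,0)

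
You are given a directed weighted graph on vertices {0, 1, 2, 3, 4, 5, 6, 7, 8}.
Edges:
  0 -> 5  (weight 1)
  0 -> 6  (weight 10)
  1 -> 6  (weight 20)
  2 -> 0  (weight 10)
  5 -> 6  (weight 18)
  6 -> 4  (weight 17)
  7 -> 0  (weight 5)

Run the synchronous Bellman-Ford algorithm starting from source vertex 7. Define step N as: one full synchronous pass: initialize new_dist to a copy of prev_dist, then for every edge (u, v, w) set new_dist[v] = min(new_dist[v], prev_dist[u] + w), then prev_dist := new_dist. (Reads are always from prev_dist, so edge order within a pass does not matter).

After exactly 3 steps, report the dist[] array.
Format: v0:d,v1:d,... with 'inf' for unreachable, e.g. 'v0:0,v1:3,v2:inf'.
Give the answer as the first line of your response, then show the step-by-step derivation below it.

v0:5,v1:inf,v2:inf,v3:inf,v4:32,v5:6,v6:15,v7:0,v8:inf

step 1: dist = v0:5,v1:inf,v2:inf,v3:inf,v4:inf,v5:inf,v6:inf,v7:0,v8:inf
step 2: dist = v0:5,v1:inf,v2:inf,v3:inf,v4:inf,v5:6,v6:15,v7:0,v8:inf
step 3: dist = v0:5,v1:inf,v2:inf,v3:inf,v4:32,v5:6,v6:15,v7:0,v8:inf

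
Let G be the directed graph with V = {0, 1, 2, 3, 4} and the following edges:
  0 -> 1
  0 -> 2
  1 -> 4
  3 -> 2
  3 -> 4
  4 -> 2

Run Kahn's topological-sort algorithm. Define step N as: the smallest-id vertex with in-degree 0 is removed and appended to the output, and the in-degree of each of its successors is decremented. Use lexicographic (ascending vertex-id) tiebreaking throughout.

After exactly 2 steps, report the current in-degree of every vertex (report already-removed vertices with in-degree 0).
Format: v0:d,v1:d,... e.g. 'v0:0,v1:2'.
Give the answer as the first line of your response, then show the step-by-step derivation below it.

v0:0,v1:0,v2:2,v3:0,v4:1

step 1: output 0; order=[0]; indeg=(0,0,2,0,2)
step 2: output 1; order=[0,1]; indeg=(0,0,2,0,1)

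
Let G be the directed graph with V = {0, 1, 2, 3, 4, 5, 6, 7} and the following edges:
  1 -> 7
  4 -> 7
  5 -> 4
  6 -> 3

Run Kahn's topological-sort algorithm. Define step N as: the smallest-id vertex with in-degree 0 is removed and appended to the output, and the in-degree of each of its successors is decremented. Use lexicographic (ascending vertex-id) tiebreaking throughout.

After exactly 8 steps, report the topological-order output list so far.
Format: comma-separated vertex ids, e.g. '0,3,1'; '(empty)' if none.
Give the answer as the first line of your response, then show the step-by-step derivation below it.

0,1,2,5,4,6,3,7

step 1: output 0; order=[0]; indeg=(0,0,0,1,1,0,0,2)
step 2: output 1; order=[0,1]; indeg=(0,0,0,1,1,0,0,1)
step 3: output 2; order=[0,1,2]; indeg=(0,0,0,1,1,0,0,1)
step 4: output 5; order=[0,1,2,5]; indeg=(0,0,0,1,0,0,0,1)
step 5: output 4; order=[0,1,2,5,4]; indeg=(0,0,0,1,0,0,0,0)
step 6: output 6; order=[0,1,2,5,4,6]; indeg=(0,0,0,0,0,0,0,0)
step 7: output 3; order=[0,1,2,5,4,6,3]; indeg=(0,0,0,0,0,0,0,0)
step 8: output 7; order=[0,1,2,5,4,6,3,7]; indeg=(0,0,0,0,0,0,0,0)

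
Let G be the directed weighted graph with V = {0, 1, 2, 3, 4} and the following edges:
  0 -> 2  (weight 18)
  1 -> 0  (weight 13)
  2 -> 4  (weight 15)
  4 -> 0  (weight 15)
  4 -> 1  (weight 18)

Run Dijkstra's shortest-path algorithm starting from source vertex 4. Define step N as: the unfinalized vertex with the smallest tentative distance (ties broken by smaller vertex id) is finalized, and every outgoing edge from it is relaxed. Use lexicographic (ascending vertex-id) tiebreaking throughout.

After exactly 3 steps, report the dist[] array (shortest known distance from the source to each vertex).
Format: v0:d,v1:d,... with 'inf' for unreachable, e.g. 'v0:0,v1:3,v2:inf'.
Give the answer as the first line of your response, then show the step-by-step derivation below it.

v0:15,v1:18,v2:33,v3:inf,v4:0

step 1: dist = v0:15,v1:18,v2:inf,v3:inf,v4:0
step 2: dist = v0:15,v1:18,v2:33,v3:inf,v4:0
step 3: dist = v0:15,v1:18,v2:33,v3:inf,v4:0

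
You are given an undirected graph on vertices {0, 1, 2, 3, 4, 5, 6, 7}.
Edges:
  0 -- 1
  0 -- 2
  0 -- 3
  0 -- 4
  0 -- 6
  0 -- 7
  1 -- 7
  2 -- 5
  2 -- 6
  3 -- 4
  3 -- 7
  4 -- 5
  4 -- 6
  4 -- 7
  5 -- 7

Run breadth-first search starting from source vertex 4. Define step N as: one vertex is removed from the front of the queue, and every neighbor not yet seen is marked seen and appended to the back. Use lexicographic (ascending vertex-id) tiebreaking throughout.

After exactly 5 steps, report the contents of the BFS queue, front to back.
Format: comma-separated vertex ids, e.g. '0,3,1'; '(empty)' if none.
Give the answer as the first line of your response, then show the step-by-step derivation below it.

7,1,2

step 1: dequeue 4; queue=[0,3,5,6,7]; order=4
step 2: dequeue 0; queue=[3,5,6,7,1,2]; order=4,0
step 3: dequeue 3; queue=[5,6,7,1,2]; order=4,0,3
step 4: dequeue 5; queue=[6,7,1,2]; order=4,0,3,5
step 5: dequeue 6; queue=[7,1,2]; order=4,0,3,5,6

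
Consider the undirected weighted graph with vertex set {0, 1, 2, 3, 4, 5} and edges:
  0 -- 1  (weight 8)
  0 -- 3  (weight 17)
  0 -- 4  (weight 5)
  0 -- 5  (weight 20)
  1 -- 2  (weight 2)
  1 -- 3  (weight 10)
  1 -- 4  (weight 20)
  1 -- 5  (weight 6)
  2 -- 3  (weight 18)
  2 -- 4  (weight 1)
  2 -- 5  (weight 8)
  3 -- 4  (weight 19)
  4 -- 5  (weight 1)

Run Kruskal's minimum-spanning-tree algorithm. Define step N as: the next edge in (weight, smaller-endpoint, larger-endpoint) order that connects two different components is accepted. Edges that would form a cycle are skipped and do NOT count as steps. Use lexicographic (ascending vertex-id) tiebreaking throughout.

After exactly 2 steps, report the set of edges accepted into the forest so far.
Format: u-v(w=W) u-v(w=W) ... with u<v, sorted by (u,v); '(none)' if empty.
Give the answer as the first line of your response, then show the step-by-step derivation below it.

2-4(w=1) 4-5(w=1)

step 1: add edge 2-4 (w=1); MST = {2-4(w=1)}
step 2: add edge 4-5 (w=1); MST = {2-4(w=1) 4-5(w=1)}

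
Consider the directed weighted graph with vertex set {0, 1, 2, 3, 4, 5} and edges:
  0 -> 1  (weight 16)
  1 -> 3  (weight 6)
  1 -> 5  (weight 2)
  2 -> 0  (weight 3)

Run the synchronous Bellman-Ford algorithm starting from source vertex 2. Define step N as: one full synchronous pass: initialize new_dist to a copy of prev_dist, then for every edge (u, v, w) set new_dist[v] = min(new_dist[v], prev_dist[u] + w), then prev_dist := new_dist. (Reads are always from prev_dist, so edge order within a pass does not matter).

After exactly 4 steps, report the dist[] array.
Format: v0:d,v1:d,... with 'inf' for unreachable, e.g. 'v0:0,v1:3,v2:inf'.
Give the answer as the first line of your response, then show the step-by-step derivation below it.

v0:3,v1:19,v2:0,v3:25,v4:inf,v5:21

step 1: dist = v0:3,v1:inf,v2:0,v3:inf,v4:inf,v5:inf
step 2: dist = v0:3,v1:19,v2:0,v3:inf,v4:inf,v5:inf
step 3: dist = v0:3,v1:19,v2:0,v3:25,v4:inf,v5:21
step 4: dist = v0:3,v1:19,v2:0,v3:25,v4:inf,v5:21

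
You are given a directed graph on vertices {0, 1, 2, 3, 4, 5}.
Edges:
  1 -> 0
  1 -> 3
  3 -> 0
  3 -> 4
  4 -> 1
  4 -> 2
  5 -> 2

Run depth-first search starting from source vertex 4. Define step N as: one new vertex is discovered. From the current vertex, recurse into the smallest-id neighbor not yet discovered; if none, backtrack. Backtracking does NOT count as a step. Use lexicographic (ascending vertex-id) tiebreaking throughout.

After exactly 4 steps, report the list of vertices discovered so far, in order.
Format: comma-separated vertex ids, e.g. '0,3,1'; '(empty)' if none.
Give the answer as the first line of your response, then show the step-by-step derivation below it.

4,1,0,3

step 1: discover 4; path=4; order=4
step 2: discover 1; path=4>1; order=4,1
step 3: discover 0; path=4>1>0; order=4,1,0
step 4: discover 3; path=4>1>3; order=4,1,0,3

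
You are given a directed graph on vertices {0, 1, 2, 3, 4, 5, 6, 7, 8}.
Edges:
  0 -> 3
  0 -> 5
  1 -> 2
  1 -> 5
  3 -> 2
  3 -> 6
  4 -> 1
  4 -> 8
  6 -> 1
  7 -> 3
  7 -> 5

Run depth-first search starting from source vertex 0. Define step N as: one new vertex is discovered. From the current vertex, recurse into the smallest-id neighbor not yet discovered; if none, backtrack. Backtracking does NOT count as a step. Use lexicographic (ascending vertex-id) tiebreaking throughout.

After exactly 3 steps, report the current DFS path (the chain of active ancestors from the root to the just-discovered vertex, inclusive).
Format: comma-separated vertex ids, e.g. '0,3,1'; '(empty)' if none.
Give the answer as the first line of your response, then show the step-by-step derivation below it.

0,3,2

step 1: discover 0; path=0; order=0
step 2: discover 3; path=0>3; order=0,3
step 3: discover 2; path=0>3>2; order=0,3,2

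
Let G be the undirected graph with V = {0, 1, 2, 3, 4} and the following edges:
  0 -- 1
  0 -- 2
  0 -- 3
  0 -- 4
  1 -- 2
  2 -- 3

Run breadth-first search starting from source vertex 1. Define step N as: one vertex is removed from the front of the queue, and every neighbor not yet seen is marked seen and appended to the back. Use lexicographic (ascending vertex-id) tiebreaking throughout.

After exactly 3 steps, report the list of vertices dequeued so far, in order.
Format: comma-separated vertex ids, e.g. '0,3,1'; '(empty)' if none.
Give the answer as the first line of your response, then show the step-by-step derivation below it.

1,0,2

step 1: dequeue 1; queue=[0,2]; order=1
step 2: dequeue 0; queue=[2,3,4]; order=1,0
step 3: dequeue 2; queue=[3,4]; order=1,0,2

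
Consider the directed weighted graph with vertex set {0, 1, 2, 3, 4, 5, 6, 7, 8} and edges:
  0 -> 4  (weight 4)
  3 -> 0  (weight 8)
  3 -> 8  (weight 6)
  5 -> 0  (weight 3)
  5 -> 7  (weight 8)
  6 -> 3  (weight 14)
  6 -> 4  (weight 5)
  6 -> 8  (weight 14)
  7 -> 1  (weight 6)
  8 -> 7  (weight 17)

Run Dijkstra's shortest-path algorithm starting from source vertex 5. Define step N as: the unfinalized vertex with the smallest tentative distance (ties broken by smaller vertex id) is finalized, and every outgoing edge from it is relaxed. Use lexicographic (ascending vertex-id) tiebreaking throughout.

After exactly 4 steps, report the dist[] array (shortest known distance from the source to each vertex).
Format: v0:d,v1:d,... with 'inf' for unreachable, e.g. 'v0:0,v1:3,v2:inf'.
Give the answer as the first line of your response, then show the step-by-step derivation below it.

v0:3,v1:14,v2:inf,v3:inf,v4:7,v5:0,v6:inf,v7:8,v8:inf

step 1: dist = v0:3,v1:inf,v2:inf,v3:inf,v4:inf,v5:0,v6:inf,v7:8,v8:inf
step 2: dist = v0:3,v1:inf,v2:inf,v3:inf,v4:7,v5:0,v6:inf,v7:8,v8:inf
step 3: dist = v0:3,v1:inf,v2:inf,v3:inf,v4:7,v5:0,v6:inf,v7:8,v8:inf
step 4: dist = v0:3,v1:14,v2:inf,v3:inf,v4:7,v5:0,v6:inf,v7:8,v8:inf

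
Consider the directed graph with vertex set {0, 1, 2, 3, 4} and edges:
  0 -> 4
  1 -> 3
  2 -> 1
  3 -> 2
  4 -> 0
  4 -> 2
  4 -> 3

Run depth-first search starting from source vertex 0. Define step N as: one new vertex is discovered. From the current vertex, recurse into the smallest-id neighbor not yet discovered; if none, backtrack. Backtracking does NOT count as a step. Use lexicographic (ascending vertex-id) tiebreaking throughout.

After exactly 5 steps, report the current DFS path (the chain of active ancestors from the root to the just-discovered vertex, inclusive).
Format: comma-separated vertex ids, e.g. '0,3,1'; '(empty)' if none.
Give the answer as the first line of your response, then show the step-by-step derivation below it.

0,4,2,1,3

step 1: discover 0; path=0; order=0
step 2: discover 4; path=0>4; order=0,4
step 3: discover 2; path=0>4>2; order=0,4,2
step 4: discover 1; path=0>4>2>1; order=0,4,2,1
step 5: discover 3; path=0>4>2>1>3; order=0,4,2,1,3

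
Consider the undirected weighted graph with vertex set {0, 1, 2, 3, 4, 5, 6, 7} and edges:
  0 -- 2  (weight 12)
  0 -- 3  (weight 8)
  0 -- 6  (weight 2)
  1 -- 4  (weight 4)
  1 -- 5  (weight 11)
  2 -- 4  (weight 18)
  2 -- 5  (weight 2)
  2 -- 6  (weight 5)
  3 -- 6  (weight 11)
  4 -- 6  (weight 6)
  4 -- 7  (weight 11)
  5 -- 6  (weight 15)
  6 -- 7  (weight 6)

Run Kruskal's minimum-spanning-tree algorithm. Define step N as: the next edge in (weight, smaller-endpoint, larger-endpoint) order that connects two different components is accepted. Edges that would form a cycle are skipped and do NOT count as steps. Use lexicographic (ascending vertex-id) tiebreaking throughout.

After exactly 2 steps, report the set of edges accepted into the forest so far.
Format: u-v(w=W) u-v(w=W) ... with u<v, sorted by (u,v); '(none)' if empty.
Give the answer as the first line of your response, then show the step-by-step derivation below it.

0-6(w=2) 2-5(w=2)

step 1: add edge 0-6 (w=2); MST = {0-6(w=2)}
step 2: add edge 2-5 (w=2); MST = {0-6(w=2) 2-5(w=2)}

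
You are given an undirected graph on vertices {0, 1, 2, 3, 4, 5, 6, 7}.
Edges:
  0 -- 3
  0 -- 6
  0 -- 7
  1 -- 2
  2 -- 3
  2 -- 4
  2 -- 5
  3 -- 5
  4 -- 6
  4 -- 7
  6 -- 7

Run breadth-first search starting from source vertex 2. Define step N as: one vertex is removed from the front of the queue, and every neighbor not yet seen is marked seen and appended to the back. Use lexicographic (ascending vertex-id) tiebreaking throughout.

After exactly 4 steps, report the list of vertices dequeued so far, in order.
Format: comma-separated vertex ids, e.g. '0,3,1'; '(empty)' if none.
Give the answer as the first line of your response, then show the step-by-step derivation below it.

2,1,3,4

step 1: dequeue 2; queue=[1,3,4,5]; order=2
step 2: dequeue 1; queue=[3,4,5]; order=2,1
step 3: dequeue 3; queue=[4,5,0]; order=2,1,3
step 4: dequeue 4; queue=[5,0,6,7]; order=2,1,3,4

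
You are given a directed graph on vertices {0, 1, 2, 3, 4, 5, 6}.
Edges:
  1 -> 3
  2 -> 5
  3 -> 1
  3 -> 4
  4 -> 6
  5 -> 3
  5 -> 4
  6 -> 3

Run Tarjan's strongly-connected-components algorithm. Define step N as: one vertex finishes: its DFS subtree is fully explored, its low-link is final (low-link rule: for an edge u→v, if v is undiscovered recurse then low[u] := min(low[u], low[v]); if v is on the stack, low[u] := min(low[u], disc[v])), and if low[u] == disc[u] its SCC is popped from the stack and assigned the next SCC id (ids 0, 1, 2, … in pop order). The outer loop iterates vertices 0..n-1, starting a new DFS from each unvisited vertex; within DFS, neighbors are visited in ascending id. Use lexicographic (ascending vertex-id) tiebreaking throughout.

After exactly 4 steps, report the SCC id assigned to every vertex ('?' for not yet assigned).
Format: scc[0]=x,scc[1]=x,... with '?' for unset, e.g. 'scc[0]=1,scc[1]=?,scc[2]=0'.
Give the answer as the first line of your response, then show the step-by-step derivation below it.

scc[0]=0,scc[1]=?,scc[2]=?,scc[3]=?,scc[4]=?,scc[5]=?,scc[6]=?

step 1: low=(low[0]=0,low[1]=?,low[2]=?,low[3]=?,low[4]=?,low[5]=?,low[6]=?); scc=(scc[0]=0,scc[1]=?,scc[2]=?,scc[3]=?,scc[4]=?,scc[5]=?,scc[6]=?)
step 2: low=(low[0]=0,low[1]=1,low[2]=?,low[3]=1,low[4]=3,low[5]=?,low[6]=2); scc=(scc[0]=0,scc[1]=?,scc[2]=?,scc[3]=?,scc[4]=?,scc[5]=?,scc[6]=?)
step 3: low=(low[0]=0,low[1]=1,low[2]=?,low[3]=1,low[4]=2,low[5]=?,low[6]=2); scc=(scc[0]=0,scc[1]=?,scc[2]=?,scc[3]=?,scc[4]=?,scc[5]=?,scc[6]=?)
step 4: low=(low[0]=0,low[1]=1,low[2]=?,low[3]=1,low[4]=2,low[5]=?,low[6]=2); scc=(scc[0]=0,scc[1]=?,scc[2]=?,scc[3]=?,scc[4]=?,scc[5]=?,scc[6]=?)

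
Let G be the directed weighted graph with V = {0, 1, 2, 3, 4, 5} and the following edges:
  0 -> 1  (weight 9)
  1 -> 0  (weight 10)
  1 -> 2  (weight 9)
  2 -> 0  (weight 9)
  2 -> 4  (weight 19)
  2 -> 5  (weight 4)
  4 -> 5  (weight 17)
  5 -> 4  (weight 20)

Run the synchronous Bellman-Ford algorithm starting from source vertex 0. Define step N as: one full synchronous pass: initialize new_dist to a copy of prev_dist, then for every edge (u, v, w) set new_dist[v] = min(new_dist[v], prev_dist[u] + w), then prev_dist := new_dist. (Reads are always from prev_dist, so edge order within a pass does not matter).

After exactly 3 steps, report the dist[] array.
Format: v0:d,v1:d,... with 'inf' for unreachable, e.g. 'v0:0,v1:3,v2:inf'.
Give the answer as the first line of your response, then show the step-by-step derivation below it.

v0:0,v1:9,v2:18,v3:inf,v4:37,v5:22

step 1: dist = v0:0,v1:9,v2:inf,v3:inf,v4:inf,v5:inf
step 2: dist = v0:0,v1:9,v2:18,v3:inf,v4:inf,v5:inf
step 3: dist = v0:0,v1:9,v2:18,v3:inf,v4:37,v5:22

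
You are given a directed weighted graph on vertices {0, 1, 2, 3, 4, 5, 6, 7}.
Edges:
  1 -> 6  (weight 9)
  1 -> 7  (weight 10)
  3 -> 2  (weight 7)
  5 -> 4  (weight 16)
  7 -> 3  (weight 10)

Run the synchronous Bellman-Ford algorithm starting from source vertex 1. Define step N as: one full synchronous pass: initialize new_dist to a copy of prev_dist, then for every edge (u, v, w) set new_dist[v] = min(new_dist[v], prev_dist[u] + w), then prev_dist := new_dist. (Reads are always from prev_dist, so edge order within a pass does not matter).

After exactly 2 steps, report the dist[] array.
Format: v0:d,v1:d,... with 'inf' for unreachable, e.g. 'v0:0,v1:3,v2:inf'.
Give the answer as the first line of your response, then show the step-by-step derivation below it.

v0:inf,v1:0,v2:inf,v3:20,v4:inf,v5:inf,v6:9,v7:10

step 1: dist = v0:inf,v1:0,v2:inf,v3:inf,v4:inf,v5:inf,v6:9,v7:10
step 2: dist = v0:inf,v1:0,v2:inf,v3:20,v4:inf,v5:inf,v6:9,v7:10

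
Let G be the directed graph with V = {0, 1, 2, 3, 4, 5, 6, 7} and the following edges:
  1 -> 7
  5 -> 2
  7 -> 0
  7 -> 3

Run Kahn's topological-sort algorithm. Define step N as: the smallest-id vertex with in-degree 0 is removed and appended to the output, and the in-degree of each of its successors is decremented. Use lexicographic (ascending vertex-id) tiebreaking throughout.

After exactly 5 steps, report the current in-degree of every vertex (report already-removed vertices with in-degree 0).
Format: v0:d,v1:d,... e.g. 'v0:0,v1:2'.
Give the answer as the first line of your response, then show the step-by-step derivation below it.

v0:1,v1:0,v2:0,v3:1,v4:0,v5:0,v6:0,v7:0

step 1: output 1; order=[1]; indeg=(1,0,1,1,0,0,0,0)
step 2: output 4; order=[1,4]; indeg=(1,0,1,1,0,0,0,0)
step 3: output 5; order=[1,4,5]; indeg=(1,0,0,1,0,0,0,0)
step 4: output 2; order=[1,4,5,2]; indeg=(1,0,0,1,0,0,0,0)
step 5: output 6; order=[1,4,5,2,6]; indeg=(1,0,0,1,0,0,0,0)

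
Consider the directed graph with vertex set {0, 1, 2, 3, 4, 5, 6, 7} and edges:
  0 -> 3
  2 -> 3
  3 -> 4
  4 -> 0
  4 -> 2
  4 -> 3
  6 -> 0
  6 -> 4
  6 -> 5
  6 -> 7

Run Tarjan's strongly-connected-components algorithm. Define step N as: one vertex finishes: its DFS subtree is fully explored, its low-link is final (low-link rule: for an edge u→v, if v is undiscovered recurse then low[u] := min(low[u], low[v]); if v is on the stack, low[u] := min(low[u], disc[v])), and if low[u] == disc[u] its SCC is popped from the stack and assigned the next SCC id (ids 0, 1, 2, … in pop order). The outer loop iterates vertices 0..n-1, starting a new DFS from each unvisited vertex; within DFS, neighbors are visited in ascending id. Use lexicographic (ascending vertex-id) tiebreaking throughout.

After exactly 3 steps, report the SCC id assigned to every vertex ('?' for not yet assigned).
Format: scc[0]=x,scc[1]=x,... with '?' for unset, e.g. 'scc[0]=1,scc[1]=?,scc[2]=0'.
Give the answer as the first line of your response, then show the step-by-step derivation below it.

scc[0]=?,scc[1]=?,scc[2]=?,scc[3]=?,scc[4]=?,scc[5]=?,scc[6]=?,scc[7]=?

step 1: low=(low[0]=0,low[1]=?,low[2]=1,low[3]=1,low[4]=0,low[5]=?,low[6]=?,low[7]=?); scc=(scc[0]=?,scc[1]=?,scc[2]=?,scc[3]=?,scc[4]=?,scc[5]=?,scc[6]=?,scc[7]=?)
step 2: low=(low[0]=0,low[1]=?,low[2]=1,low[3]=1,low[4]=0,low[5]=?,low[6]=?,low[7]=?); scc=(scc[0]=?,scc[1]=?,scc[2]=?,scc[3]=?,scc[4]=?,scc[5]=?,scc[6]=?,scc[7]=?)
step 3: low=(low[0]=0,low[1]=?,low[2]=1,low[3]=0,low[4]=0,low[5]=?,low[6]=?,low[7]=?); scc=(scc[0]=?,scc[1]=?,scc[2]=?,scc[3]=?,scc[4]=?,scc[5]=?,scc[6]=?,scc[7]=?)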